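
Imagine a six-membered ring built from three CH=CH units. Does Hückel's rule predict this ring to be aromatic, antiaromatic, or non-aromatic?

Aromatic

All ring atoms are sp² and supply a p orbital to the ring (each doubly-bonded ring atom is sp² with one p-orbital electron); the conjugation is uninterrupted.
Tallying contributions gives 3 × 2 = 6 from the 3 double-bond units.
6 = 4(1) + 2, which satisfies Hückel's 4n+2 rule.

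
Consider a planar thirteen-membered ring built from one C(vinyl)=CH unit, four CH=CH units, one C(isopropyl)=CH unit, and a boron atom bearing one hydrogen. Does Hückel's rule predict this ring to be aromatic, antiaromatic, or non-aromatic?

Antiaromatic

Check conjugation: each doubly-bonded ring atom is sp² with one p-orbital electron; the boron has an empty p orbital — every position has a p orbital, so the cyclic π system is continuous.
Adding the contributions, 6 × 2 = 12 from the double-bond units + 0 from the BH atom = 12.
With 12 = 4·3 π electrons, Hückel's rule classifies the planar ring as antiaromatic.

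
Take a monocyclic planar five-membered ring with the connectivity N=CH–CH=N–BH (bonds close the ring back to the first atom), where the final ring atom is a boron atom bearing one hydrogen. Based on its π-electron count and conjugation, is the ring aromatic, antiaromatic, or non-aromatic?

Every ring atom contributes a p orbital perpendicular to the ring (the double-bond atoms are sp², each contributing one p electron; the doubly-bonded nitrogens are pyridine-type — their lone pairs lie in the ring plane, leaving one electron in the p orbital; the boron has an empty p orbital), so the π system is cyclic and fully conjugated.
Adding the contributions, 2 × 2 = 4 from the double-bond units + 0 from the BH atom = 4.
4 = 4(1); a planar, fully conjugated 4n system is antiaromatic.

Antiaromatic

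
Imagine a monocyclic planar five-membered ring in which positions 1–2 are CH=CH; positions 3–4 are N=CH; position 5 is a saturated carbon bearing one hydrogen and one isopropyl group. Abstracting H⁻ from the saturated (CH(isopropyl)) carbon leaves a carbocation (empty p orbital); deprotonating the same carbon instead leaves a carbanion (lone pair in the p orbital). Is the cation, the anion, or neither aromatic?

In both ions every ring atom is sp² and contributes a p orbital, so both rings are fully conjugated.
Cation: 2 × 2 + 0 = 4 π electrons → 4(1), antiaromatic.
Anion: 2 × 2 + 2 = 6 π electrons → 4(1)+2, aromatic.

The anion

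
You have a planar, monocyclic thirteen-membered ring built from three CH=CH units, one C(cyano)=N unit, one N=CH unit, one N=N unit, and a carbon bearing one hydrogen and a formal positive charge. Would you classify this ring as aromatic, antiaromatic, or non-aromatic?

All ring atoms are sp² and supply a p orbital to the ring (each doubly-bonded ring atom is sp² with one p-orbital electron; each =N– nitrogen is pyridine-type (lone pair in the sp² plane, one electron in the p orbital); the carbocation has an empty p orbital); the conjugation is uninterrupted.
π-electron count: 6 × 2 = 12 from the double-bond units + 0 from the CH(+) atom = 12.
12 = 4(3); a planar, fully conjugated 4n system is antiaromatic.

Antiaromatic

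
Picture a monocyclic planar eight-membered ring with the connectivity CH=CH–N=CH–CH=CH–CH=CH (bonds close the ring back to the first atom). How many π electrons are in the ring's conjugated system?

8

Check conjugation: the double-bond atoms are sp², each contributing one p electron; each sp² =N– keeps its lone pair in-plane and puts one electron into the π system — every position has a p orbital, so the cyclic π system is continuous.
Adding the contributions, 4 × 2 = 8 from the 4 double-bond units.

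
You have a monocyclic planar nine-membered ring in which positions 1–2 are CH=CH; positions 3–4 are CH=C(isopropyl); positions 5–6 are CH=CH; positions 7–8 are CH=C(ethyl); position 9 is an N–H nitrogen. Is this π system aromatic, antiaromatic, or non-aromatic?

Every ring atom contributes a p orbital perpendicular to the ring (each doubly-bonded ring atom is sp² with one p-orbital electron; the pyrrole-type nitrogen donates its lone pair from the p orbital), so the π system is cyclic and fully conjugated.
Tallying contributions gives 4 × 2 = 8 from the double-bond units + 2 from the NH atom = 10.
With 10 π electrons (n = 2), the Hückel 4n+2 condition holds.

Aromatic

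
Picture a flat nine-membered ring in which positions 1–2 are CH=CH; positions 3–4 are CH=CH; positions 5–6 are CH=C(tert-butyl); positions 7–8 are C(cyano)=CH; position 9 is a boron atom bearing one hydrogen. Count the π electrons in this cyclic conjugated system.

8

Every ring atom contributes a p orbital perpendicular to the ring (each doubly-bonded ring atom is sp² with one p-orbital electron; the boron has an empty p orbital), so the π system is cyclic and fully conjugated.
Adding the contributions, 4 × 2 = 8 from the double-bond units + 0 from the BH atom = 8.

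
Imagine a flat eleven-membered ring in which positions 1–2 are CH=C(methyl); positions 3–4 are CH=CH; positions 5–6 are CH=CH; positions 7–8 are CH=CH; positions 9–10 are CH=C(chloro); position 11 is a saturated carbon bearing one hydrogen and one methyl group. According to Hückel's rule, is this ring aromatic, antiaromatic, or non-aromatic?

Non-aromatic

The CH(methyl) carbon is saturated: that saturated carbon is sp³ and has no p orbital in the ring π system. Conjugation is not continuous around the ring.
A ring that is not fully conjugated cannot be aromatic or antiaromatic regardless of its π-electron count.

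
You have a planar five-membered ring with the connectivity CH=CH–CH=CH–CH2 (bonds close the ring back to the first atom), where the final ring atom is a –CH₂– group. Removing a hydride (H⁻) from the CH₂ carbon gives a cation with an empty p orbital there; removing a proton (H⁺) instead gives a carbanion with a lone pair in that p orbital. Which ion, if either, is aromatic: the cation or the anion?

The anion

Once that carbon is sp², every ring atom has a p orbital and both ions are fully conjugated.
Cation: 2 × 2 + 0 = 4 π electrons → 4(1), antiaromatic.
Anion: 2 × 2 + 2 = 6 π electrons → 4(1)+2, aromatic.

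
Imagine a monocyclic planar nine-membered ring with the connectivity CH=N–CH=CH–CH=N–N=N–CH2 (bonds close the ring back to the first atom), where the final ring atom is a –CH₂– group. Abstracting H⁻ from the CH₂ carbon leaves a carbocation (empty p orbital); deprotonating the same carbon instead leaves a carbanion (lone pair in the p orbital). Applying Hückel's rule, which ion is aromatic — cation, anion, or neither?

Both ions have a continuous loop of p orbitals — each ring atom is sp².
Cation: 4 × 2 + 0 = 8 π electrons → 4(2), antiaromatic.
Anion: 4 × 2 + 2 = 10 π electrons → 4(2)+2, aromatic.

The anion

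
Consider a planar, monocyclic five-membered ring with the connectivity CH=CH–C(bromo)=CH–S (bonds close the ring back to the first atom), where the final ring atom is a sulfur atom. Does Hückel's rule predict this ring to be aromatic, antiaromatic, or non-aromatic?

Aromatic

Every ring atom contributes a p orbital perpendicular to the ring (every atom in a ring double bond is sp² and brings one electron to the p orbital; the sulfur donates one lone pair from its p orbital), so the π system is cyclic and fully conjugated.
Adding the contributions, 2 × 2 = 4 from the double-bond units + 2 from the S atom = 6.
That gives a 4n+2 count (6, n = 1).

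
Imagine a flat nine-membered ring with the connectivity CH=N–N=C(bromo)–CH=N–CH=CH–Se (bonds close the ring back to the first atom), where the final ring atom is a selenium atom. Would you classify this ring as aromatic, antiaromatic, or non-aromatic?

The p orbitals form a continuous loop: the double-bond atoms are sp², each contributing one p electron; each sp² =N– keeps its lone pair in-plane and puts one electron into the π system; the selenium donates one lone pair from its p orbital. The ring is fully conjugated.
Counting π electrons: 4 × 2 = 8 from the double-bond units + 2 from the Se atom = 10.
Since 10 = 4·2 + 2, the ring meets the 4n+2 criterion.

Aromatic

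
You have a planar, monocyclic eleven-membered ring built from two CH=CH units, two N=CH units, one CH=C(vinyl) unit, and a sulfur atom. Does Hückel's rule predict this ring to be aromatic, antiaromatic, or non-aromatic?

Antiaromatic

The p orbitals form a continuous loop: every atom in a ring double bond is sp² and brings one electron to the p orbital; each =N– nitrogen is pyridine-type (lone pair in the sp² plane, one electron in the p orbital); the sulfur donates one lone pair from its p orbital. The ring is fully conjugated.
Tallying contributions gives 5 × 2 = 10 from the double-bond units + 2 from the S atom = 12.
12 is a 4n count (n = 3), so the planar conjugated ring is antiaromatic.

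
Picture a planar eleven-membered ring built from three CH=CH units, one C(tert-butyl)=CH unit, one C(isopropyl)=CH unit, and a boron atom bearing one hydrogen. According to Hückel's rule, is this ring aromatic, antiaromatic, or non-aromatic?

Aromatic

The p orbitals form a continuous loop: the double-bond atoms are sp², each contributing one p electron; the boron has an empty p orbital. The ring is fully conjugated.
Tallying contributions gives 5 × 2 = 10 from the double-bond units + 0 from the BH atom = 10.
With 10 π electrons (n = 2), the Hückel 4n+2 condition holds.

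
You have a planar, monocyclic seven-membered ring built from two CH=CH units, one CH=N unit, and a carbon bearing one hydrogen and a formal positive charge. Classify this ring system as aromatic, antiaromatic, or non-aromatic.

Aromatic

All ring atoms are sp² and supply a p orbital to the ring (every atom in a ring double bond is sp² and brings one electron to the p orbital; each =N– nitrogen is pyridine-type (lone pair in the sp² plane, one electron in the p orbital); the carbocation has an empty p orbital); the conjugation is uninterrupted.
Tallying contributions gives 3 × 2 = 6 from the double-bond units + 0 from the CH(+) atom = 6.
Since 6 = 4·1 + 2, the ring meets the 4n+2 criterion.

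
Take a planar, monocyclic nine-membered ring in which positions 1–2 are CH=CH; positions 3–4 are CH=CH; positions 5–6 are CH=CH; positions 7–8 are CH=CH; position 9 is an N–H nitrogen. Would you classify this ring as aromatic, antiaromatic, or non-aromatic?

The p orbitals form a continuous loop: every atom in a ring double bond is sp² and brings one electron to the p orbital; the pyrrole-type nitrogen donates its lone pair from the p orbital. The ring is fully conjugated.
Tallying contributions gives 4 × 2 = 8 from the double-bond units + 2 from the NH atom = 10.
With 10 π electrons (n = 2), the Hückel 4n+2 condition holds.

Aromatic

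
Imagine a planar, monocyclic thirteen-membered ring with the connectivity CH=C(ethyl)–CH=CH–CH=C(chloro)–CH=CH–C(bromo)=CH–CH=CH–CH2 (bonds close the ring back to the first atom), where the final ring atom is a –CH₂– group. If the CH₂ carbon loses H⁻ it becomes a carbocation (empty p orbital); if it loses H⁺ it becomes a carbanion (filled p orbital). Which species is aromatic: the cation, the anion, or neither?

The anion

Once that carbon is sp², every ring atom has a p orbital and both ions are fully conjugated.
Cation: 6 × 2 + 0 = 12 π electrons → 4(3), antiaromatic.
Anion: 6 × 2 + 2 = 14 π electrons → 4(3)+2, aromatic.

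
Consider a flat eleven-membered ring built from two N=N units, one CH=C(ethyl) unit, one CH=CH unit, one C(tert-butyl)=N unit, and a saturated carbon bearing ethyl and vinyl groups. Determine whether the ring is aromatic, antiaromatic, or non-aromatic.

Because that saturated carbon is sp³ and has no p orbital in the ring π system at the C(ethyl)(vinyl) position, the π system cannot extend all the way around the ring.
Broken conjugation rules out both aromaticity and antiaromaticity.

Non-aromatic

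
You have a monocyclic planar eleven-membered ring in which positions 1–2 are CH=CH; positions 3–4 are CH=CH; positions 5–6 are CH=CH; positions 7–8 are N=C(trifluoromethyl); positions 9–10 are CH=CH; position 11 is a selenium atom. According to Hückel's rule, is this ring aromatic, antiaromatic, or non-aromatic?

Antiaromatic

The p orbitals form a continuous loop: every atom in a ring double bond is sp² and brings one electron to the p orbital; the doubly-bonded nitrogens are pyridine-type — their lone pairs lie in the ring plane, leaving one electron in the p orbital; the selenium donates one lone pair from its p orbital. The ring is fully conjugated.
π-electron count: 5 × 2 = 10 from the double-bond units + 2 from the Se atom = 12.
A 4n π count (12, n = 3) in a planar conjugated ring means antiaromatic.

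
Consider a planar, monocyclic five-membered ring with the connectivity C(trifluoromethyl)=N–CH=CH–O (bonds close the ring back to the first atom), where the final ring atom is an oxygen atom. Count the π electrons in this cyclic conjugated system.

6

All ring atoms are sp² and supply a p orbital to the ring (every atom in a ring double bond is sp² and brings one electron to the p orbital; each sp² =N– keeps its lone pair in-plane and puts one electron into the π system; the oxygen donates one lone pair from its p orbital); the conjugation is uninterrupted.
π-electron count: 2 × 2 = 4 from the double-bond units + 2 from the O atom = 6.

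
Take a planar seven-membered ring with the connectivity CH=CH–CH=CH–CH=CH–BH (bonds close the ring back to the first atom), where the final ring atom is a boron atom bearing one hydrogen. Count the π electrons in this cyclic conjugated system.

All ring atoms are sp² and supply a p orbital to the ring (each doubly-bonded ring atom is sp² with one p-orbital electron; the boron has an empty p orbital); the conjugation is uninterrupted.
Tallying contributions gives 3 × 2 = 6 from the double-bond units + 0 from the BH atom = 6.

6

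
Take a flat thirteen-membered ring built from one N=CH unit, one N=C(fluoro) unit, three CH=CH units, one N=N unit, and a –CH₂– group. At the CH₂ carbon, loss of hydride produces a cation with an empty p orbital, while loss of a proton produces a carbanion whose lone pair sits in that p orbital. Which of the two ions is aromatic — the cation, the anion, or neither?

In either ion the ring is fully conjugated: every atom, including the new sp² carbon, supplies a p orbital.
Cation: 6 × 2 + 0 = 12 π electrons → 4(3), antiaromatic.
Anion: 6 × 2 + 2 = 14 π electrons → 4(3)+2, aromatic.

The anion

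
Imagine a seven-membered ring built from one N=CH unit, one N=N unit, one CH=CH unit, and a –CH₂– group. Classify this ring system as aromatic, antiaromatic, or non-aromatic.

Non-aromatic

Because the tetrahedral CH₂ carbon is sp³ and has no p orbital in the ring π system at the CH2 position, the π system cannot extend all the way around the ring.
Hückel's rule only applies to fully conjugated rings, so this one is simply non-aromatic.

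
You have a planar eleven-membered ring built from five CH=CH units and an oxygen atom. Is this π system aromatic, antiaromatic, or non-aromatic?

The p orbitals form a continuous loop: every atom in a ring double bond is sp² and brings one electron to the p orbital; the oxygen donates one lone pair from its p orbital. The ring is fully conjugated.
Counting π electrons: 5 × 2 = 10 from the double-bond units + 2 from the O atom = 12.
With 12 = 4·3 π electrons, Hückel's rule classifies the planar ring as antiaromatic.

Antiaromatic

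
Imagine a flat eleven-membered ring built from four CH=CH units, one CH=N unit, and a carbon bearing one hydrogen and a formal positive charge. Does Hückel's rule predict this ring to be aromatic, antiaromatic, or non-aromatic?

Aromatic

Every ring atom contributes a p orbital perpendicular to the ring (the double-bond atoms are sp², each contributing one p electron; each sp² =N– keeps its lone pair in-plane and puts one electron into the π system; the carbocation has an empty p orbital), so the π system is cyclic and fully conjugated.
Tallying contributions gives 5 × 2 = 10 from the double-bond units + 0 from the CH(+) atom = 10.
Since 10 = 4·2 + 2, the ring meets the 4n+2 criterion.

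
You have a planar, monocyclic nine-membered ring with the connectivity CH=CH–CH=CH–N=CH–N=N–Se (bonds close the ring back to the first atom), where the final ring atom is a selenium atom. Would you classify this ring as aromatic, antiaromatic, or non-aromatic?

Aromatic

Every ring atom contributes a p orbital perpendicular to the ring (the double-bond atoms are sp², each contributing one p electron; each sp² =N– keeps its lone pair in-plane and puts one electron into the π system; the selenium donates one lone pair from its p orbital), so the π system is cyclic and fully conjugated.
Adding the contributions, 4 × 2 = 8 from the double-bond units + 2 from the Se atom = 10.
10 = 4(2) + 2, which satisfies Hückel's 4n+2 rule.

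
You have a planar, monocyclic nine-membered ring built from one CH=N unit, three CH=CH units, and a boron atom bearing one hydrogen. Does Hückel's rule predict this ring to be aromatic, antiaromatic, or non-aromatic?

The p orbitals form a continuous loop: the double-bond atoms are sp², each contributing one p electron; each =N– nitrogen is pyridine-type (lone pair in the sp² plane, one electron in the p orbital); the boron has an empty p orbital. The ring is fully conjugated.
Adding the contributions, 4 × 2 = 8 from the double-bond units + 0 from the BH atom = 8.
8 is a 4n count (n = 2), so the planar conjugated ring is antiaromatic.

Antiaromatic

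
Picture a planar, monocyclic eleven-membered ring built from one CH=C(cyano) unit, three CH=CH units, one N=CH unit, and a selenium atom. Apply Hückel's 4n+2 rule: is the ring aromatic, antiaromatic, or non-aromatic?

Antiaromatic

All ring atoms are sp² and supply a p orbital to the ring (the double-bond atoms are sp², each contributing one p electron; each =N– nitrogen is pyridine-type (lone pair in the sp² plane, one electron in the p orbital); the selenium donates one lone pair from its p orbital); the conjugation is uninterrupted.
Counting π electrons: 5 × 2 = 10 from the double-bond units + 2 from the Se atom = 12.
12 = 4(3); a planar, fully conjugated 4n system is antiaromatic.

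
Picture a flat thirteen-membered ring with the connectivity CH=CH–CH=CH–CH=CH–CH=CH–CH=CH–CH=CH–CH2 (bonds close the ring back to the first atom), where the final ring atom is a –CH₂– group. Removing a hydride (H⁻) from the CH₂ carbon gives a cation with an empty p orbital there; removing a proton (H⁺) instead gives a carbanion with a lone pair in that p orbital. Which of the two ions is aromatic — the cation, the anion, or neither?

In both ions every ring atom is sp² and contributes a p orbital, so both rings are fully conjugated.
Cation: 6 × 2 + 0 = 12 π electrons → 4(3), antiaromatic.
Anion: 6 × 2 + 2 = 14 π electrons → 4(3)+2, aromatic.

The anion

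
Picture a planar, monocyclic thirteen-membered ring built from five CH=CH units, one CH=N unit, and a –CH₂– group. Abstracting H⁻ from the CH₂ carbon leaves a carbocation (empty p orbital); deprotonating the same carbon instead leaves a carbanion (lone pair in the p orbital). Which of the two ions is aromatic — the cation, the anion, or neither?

Both ions have a continuous loop of p orbitals — each ring atom is sp².
Cation: 6 × 2 + 0 = 12 π electrons → 4(3), antiaromatic.
Anion: 6 × 2 + 2 = 14 π electrons → 4(3)+2, aromatic.

The anion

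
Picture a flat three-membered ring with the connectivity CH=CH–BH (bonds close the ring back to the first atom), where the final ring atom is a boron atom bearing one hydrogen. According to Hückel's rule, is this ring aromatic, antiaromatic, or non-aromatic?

All ring atoms are sp² and supply a p orbital to the ring (every atom in a ring double bond is sp² and brings one electron to the p orbital; the boron has an empty p orbital); the conjugation is uninterrupted.
Tallying contributions gives 1 × 2 = 2 from the double-bond unit + 0 from the BH atom = 2.
2 = 4(0) + 2, which satisfies Hückel's 4n+2 rule.

Aromatic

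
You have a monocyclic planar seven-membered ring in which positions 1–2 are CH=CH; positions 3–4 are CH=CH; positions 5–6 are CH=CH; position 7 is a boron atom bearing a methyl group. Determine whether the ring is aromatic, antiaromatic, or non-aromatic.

Aromatic

Every ring atom contributes a p orbital perpendicular to the ring (every atom in a ring double bond is sp² and brings one electron to the p orbital; the boron has an empty p orbital), so the π system is cyclic and fully conjugated.
Tallying contributions gives 3 × 2 = 6 from the double-bond units + 0 from the B(methyl) atom = 6.
Since 6 = 4·1 + 2, the ring meets the 4n+2 criterion.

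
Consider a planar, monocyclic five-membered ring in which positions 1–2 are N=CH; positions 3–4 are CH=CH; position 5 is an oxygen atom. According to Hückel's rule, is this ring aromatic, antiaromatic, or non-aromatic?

Aromatic

Every ring atom contributes a p orbital perpendicular to the ring (the double-bond atoms are sp², each contributing one p electron; the doubly-bonded nitrogens are pyridine-type — their lone pairs lie in the ring plane, leaving one electron in the p orbital; the oxygen donates one lone pair from its p orbital), so the π system is cyclic and fully conjugated.
Tallying contributions gives 2 × 2 = 4 from the double-bond units + 2 from the O atom = 6.
That gives a 4n+2 count (6, n = 1).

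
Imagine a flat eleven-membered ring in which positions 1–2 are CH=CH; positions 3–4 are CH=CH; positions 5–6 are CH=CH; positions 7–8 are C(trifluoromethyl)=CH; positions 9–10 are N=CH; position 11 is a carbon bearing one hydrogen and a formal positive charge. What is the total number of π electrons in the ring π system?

10

All ring atoms are sp² and supply a p orbital to the ring (each doubly-bonded ring atom is sp² with one p-orbital electron; each =N– nitrogen is pyridine-type (lone pair in the sp² plane, one electron in the p orbital); the carbocation has an empty p orbital); the conjugation is uninterrupted.
Adding the contributions, 5 × 2 = 10 from the double-bond units + 0 from the CH(+) atom = 10.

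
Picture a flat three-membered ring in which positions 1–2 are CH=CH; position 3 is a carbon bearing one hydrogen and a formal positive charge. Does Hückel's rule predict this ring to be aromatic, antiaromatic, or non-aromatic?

The p orbitals form a continuous loop: the double-bond atoms are sp², each contributing one p electron; the carbocation has an empty p orbital. The ring is fully conjugated.
π-electron count: 1 × 2 = 2 from the double-bond unit + 0 from the CH(+) atom = 2.
2 = 4(0) + 2, which satisfies Hückel's 4n+2 rule.

Aromatic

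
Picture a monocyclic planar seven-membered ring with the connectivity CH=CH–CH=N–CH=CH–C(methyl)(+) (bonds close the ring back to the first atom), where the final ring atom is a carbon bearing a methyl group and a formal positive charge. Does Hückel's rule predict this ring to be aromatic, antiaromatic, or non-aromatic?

The p orbitals form a continuous loop: every atom in a ring double bond is sp² and brings one electron to the p orbital; each sp² =N– keeps its lone pair in-plane and puts one electron into the π system; the carbocation has an empty p orbital. The ring is fully conjugated.
π-electron count: 3 × 2 = 6 from the double-bond units + 0 from the C(methyl)(+) atom = 6.
Since 6 = 4·1 + 2, the ring meets the 4n+2 criterion.

Aromatic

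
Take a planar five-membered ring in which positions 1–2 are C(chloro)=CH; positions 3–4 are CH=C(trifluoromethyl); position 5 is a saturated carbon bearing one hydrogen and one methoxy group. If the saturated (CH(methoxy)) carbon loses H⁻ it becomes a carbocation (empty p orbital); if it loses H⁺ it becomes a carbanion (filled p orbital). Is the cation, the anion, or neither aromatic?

In both ions every ring atom is sp² and contributes a p orbital, so both rings are fully conjugated.
Cation: 2 × 2 + 0 = 4 π electrons → 4(1), antiaromatic.
Anion: 2 × 2 + 2 = 6 π electrons → 4(1)+2, aromatic.

The anion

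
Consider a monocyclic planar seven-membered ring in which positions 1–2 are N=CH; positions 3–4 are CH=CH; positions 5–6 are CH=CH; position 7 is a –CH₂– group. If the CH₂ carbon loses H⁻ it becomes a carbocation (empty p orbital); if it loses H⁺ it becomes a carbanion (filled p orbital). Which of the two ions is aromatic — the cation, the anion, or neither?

The cation

Both ions have a continuous loop of p orbitals — each ring atom is sp².
Cation: 3 × 2 + 0 = 6 π electrons → 4(1)+2, aromatic.
Anion: 3 × 2 + 2 = 8 π electrons → 4(2), antiaromatic.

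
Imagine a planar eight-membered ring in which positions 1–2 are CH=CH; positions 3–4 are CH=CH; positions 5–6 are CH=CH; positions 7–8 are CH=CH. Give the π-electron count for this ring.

8

Check conjugation: the double-bond atoms are sp², each contributing one p electron — every position has a p orbital, so the cyclic π system is continuous.
Tallying contributions gives 4 × 2 = 8 from the 4 double-bond units.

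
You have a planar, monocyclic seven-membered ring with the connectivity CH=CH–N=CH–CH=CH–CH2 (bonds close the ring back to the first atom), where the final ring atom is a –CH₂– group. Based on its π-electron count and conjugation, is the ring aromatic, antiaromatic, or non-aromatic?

The CH2 position has four σ bonds — the tetrahedral CH₂ carbon is sp³ and has no p orbital in the ring π system — so the cyclic conjugation is interrupted.
A ring that is not fully conjugated cannot be aromatic or antiaromatic regardless of its π-electron count.

Non-aromatic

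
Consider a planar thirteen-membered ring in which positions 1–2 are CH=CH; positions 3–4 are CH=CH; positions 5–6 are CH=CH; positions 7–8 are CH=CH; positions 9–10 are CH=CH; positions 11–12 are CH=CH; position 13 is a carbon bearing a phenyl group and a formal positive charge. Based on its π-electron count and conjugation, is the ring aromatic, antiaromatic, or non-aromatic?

Antiaromatic

Every ring atom contributes a p orbital perpendicular to the ring (every atom in a ring double bond is sp² and brings one electron to the p orbital; the carbocation has an empty p orbital), so the π system is cyclic and fully conjugated.
Adding the contributions, 6 × 2 = 12 from the double-bond units + 0 from the C(phenyl)(+) atom = 12.
A 4n π count (12, n = 3) in a planar conjugated ring means antiaromatic.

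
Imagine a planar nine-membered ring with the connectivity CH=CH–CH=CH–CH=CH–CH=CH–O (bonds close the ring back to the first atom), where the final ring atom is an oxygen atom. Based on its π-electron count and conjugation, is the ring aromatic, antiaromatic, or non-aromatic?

Aromatic

All ring atoms are sp² and supply a p orbital to the ring (each doubly-bonded ring atom is sp² with one p-orbital electron; the oxygen donates one lone pair from its p orbital); the conjugation is uninterrupted.
π-electron count: 4 × 2 = 8 from the double-bond units + 2 from the O atom = 10.
Since 10 = 4·2 + 2, the ring meets the 4n+2 criterion.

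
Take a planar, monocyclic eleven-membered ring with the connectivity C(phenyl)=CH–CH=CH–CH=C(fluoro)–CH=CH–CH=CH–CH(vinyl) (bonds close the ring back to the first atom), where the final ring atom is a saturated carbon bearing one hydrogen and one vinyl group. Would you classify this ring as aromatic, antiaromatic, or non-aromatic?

The CH(vinyl) position has four σ bonds — that saturated carbon is sp³ and has no p orbital in the ring π system — so the cyclic conjugation is interrupted.
Broken conjugation rules out both aromaticity and antiaromaticity.

Non-aromatic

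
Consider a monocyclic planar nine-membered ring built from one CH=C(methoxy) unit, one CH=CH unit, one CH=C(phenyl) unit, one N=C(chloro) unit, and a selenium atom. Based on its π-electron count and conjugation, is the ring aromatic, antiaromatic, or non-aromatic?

Aromatic

Every ring atom contributes a p orbital perpendicular to the ring (each doubly-bonded ring atom is sp² with one p-orbital electron; each sp² =N– keeps its lone pair in-plane and puts one electron into the π system; the selenium donates one lone pair from its p orbital), so the π system is cyclic and fully conjugated.
Adding the contributions, 4 × 2 = 8 from the double-bond units + 2 from the Se atom = 10.
Since 10 = 4·2 + 2, the ring meets the 4n+2 criterion.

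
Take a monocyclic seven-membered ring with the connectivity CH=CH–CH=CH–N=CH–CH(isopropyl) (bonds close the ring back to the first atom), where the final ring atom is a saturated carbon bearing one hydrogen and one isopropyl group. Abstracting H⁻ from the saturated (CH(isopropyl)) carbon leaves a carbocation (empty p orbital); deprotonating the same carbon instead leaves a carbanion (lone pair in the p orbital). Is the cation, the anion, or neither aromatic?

The cation

In either ion the ring is fully conjugated: every atom, including the new sp² carbon, supplies a p orbital.
Cation: 3 × 2 + 0 = 6 π electrons → 4(1)+2, aromatic.
Anion: 3 × 2 + 2 = 8 π electrons → 4(2), antiaromatic.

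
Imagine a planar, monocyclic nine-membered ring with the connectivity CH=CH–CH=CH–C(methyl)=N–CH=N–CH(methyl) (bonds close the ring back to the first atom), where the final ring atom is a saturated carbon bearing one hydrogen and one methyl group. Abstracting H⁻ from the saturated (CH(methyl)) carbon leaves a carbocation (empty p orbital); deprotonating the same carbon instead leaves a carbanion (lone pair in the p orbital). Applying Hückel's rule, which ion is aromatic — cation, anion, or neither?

The anion

In both ions every ring atom is sp² and contributes a p orbital, so both rings are fully conjugated.
Cation: 4 × 2 + 0 = 8 π electrons → 4(2), antiaromatic.
Anion: 4 × 2 + 2 = 10 π electrons → 4(2)+2, aromatic.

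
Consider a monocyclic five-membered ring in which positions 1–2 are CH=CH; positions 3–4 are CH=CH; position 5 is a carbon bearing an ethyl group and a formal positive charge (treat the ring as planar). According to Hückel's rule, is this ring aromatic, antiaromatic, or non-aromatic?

The p orbitals form a continuous loop: every atom in a ring double bond is sp² and brings one electron to the p orbital; the carbocation has an empty p orbital. The ring is fully conjugated.
Adding the contributions, 2 × 2 = 4 from the double-bond units + 0 from the C(ethyl)(+) atom = 4.
A 4n π count (4, n = 1) in a planar conjugated ring means antiaromatic.

Antiaromatic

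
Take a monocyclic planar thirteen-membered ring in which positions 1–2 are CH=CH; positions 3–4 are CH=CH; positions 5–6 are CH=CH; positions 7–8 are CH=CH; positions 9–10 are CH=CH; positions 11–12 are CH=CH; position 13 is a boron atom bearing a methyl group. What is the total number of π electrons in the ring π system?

12

The p orbitals form a continuous loop: each doubly-bonded ring atom is sp² with one p-orbital electron; the boron has an empty p orbital. The ring is fully conjugated.
Adding the contributions, 6 × 2 = 12 from the double-bond units + 0 from the B(methyl) atom = 12.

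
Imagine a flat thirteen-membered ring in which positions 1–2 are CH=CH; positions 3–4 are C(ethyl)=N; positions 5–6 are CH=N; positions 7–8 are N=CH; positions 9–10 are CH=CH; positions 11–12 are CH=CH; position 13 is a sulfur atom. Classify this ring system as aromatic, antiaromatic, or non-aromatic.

Aromatic

Check conjugation: the double-bond atoms are sp², each contributing one p electron; each =N– nitrogen is pyridine-type (lone pair in the sp² plane, one electron in the p orbital); the sulfur donates one lone pair from its p orbital — every position has a p orbital, so the cyclic π system is continuous.
Counting π electrons: 6 × 2 = 12 from the double-bond units + 2 from the S atom = 14.
14 = 4(3) + 2, which satisfies Hückel's 4n+2 rule.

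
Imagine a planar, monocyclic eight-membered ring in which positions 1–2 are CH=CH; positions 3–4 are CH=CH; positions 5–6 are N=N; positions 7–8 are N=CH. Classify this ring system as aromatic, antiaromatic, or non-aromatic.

Check conjugation: each doubly-bonded ring atom is sp² with one p-orbital electron; the doubly-bonded nitrogens are pyridine-type — their lone pairs lie in the ring plane, leaving one electron in the p orbital — every position has a p orbital, so the cyclic π system is continuous.
Tallying contributions gives 4 × 2 = 8 from the 4 double-bond units.
With 8 = 4·2 π electrons, Hückel's rule classifies the planar ring as antiaromatic.

Antiaromatic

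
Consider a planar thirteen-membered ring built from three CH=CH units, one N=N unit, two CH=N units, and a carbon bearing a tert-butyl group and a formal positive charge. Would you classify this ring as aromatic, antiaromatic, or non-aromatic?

Antiaromatic

All ring atoms are sp² and supply a p orbital to the ring (every atom in a ring double bond is sp² and brings one electron to the p orbital; each =N– nitrogen is pyridine-type (lone pair in the sp² plane, one electron in the p orbital); the carbocation has an empty p orbital); the conjugation is uninterrupted.
Counting π electrons: 6 × 2 = 12 from the double-bond units + 0 from the C(tert-butyl)(+) atom = 12.
12 = 4(3); a planar, fully conjugated 4n system is antiaromatic.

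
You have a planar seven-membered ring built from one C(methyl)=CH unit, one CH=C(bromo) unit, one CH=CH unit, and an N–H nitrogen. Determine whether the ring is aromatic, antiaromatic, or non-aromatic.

Antiaromatic

Every ring atom contributes a p orbital perpendicular to the ring (each doubly-bonded ring atom is sp² with one p-orbital electron; the pyrrole-type nitrogen donates its lone pair from the p orbital), so the π system is cyclic and fully conjugated.
Adding the contributions, 3 × 2 = 6 from the double-bond units + 2 from the NH atom = 8.
With 8 = 4·2 π electrons, Hückel's rule classifies the planar ring as antiaromatic.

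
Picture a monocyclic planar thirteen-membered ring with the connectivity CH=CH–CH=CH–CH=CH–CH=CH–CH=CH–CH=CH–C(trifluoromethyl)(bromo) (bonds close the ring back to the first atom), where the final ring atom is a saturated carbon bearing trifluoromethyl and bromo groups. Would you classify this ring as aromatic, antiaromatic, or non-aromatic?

Because that saturated carbon is sp³ and has no p orbital in the ring π system at the C(trifluoromethyl)(bromo) position, the π system cannot extend all the way around the ring.
A ring that is not fully conjugated cannot be aromatic or antiaromatic regardless of its π-electron count.

Non-aromatic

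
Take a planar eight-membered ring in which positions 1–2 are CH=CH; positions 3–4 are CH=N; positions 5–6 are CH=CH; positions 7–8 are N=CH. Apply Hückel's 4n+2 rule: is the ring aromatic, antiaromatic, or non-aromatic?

Antiaromatic

Check conjugation: the double-bond atoms are sp², each contributing one p electron; each sp² =N– keeps its lone pair in-plane and puts one electron into the π system — every position has a p orbital, so the cyclic π system is continuous.
Adding the contributions, 4 × 2 = 8 from the 4 double-bond units.
With 8 = 4·2 π electrons, Hückel's rule classifies the planar ring as antiaromatic.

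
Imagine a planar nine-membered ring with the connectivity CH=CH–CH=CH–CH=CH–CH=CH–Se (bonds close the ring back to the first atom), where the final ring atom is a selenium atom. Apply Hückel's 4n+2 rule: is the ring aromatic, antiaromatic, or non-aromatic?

Check conjugation: each doubly-bonded ring atom is sp² with one p-orbital electron; the selenium donates one lone pair from its p orbital — every position has a p orbital, so the cyclic π system is continuous.
Counting π electrons: 4 × 2 = 8 from the double-bond units + 2 from the Se atom = 10.
10 = 4(2) + 2, which satisfies Hückel's 4n+2 rule.

Aromatic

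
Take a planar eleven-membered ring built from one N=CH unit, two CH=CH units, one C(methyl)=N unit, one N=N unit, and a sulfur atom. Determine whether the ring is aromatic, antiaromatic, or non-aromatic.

Antiaromatic

Check conjugation: the double-bond atoms are sp², each contributing one p electron; each =N– nitrogen is pyridine-type (lone pair in the sp² plane, one electron in the p orbital); the sulfur donates one lone pair from its p orbital — every position has a p orbital, so the cyclic π system is continuous.
Tallying contributions gives 5 × 2 = 10 from the double-bond units + 2 from the S atom = 12.
12 is a 4n count (n = 3), so the planar conjugated ring is antiaromatic.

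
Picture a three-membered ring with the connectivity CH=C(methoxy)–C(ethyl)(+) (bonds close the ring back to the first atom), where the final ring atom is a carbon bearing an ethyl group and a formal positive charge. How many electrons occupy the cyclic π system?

Every ring atom contributes a p orbital perpendicular to the ring (the double-bond atoms are sp², each contributing one p electron; the carbocation has an empty p orbital), so the π system is cyclic and fully conjugated.
Counting π electrons: 1 × 2 = 2 from the double-bond unit + 0 from the C(ethyl)(+) atom = 2.

2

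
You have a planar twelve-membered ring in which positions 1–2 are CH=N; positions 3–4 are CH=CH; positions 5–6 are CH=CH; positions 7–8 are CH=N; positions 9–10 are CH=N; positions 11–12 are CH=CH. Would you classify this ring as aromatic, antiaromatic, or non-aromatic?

Antiaromatic

The p orbitals form a continuous loop: the double-bond atoms are sp², each contributing one p electron; the doubly-bonded nitrogens are pyridine-type — their lone pairs lie in the ring plane, leaving one electron in the p orbital. The ring is fully conjugated.
π-electron count: 6 × 2 = 12 from the 6 double-bond units.
12 is a 4n count (n = 3), so the planar conjugated ring is antiaromatic.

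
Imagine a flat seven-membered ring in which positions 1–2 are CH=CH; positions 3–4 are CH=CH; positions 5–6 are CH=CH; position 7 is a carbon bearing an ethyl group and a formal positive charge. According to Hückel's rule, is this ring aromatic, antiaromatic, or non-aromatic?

Aromatic

Check conjugation: each doubly-bonded ring atom is sp² with one p-orbital electron; the carbocation has an empty p orbital — every position has a p orbital, so the cyclic π system is continuous.
Counting π electrons: 3 × 2 = 6 from the double-bond units + 0 from the C(ethyl)(+) atom = 6.
6 = 4(1) + 2, which satisfies Hückel's 4n+2 rule.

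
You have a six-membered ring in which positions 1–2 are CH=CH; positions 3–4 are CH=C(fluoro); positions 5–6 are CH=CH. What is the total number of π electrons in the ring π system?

6

Every ring atom contributes a p orbital perpendicular to the ring (each doubly-bonded ring atom is sp² with one p-orbital electron), so the π system is cyclic and fully conjugated.
π-electron count: 3 × 2 = 6 from the 3 double-bond units.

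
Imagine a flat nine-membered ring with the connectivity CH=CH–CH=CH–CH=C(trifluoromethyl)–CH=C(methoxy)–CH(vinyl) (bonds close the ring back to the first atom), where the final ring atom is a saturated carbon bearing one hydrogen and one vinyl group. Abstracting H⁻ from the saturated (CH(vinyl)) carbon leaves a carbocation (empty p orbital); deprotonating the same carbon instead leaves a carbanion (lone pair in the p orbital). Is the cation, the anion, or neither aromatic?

The anion

Once that carbon is sp², every ring atom has a p orbital and both ions are fully conjugated.
Cation: 4 × 2 + 0 = 8 π electrons → 4(2), antiaromatic.
Anion: 4 × 2 + 2 = 10 π electrons → 4(2)+2, aromatic.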